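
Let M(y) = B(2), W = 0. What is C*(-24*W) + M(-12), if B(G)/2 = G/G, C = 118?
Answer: 2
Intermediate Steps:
B(G) = 2 (B(G) = 2*(G/G) = 2*1 = 2)
M(y) = 2
C*(-24*W) + M(-12) = 118*(-24*0) + 2 = 118*0 + 2 = 0 + 2 = 2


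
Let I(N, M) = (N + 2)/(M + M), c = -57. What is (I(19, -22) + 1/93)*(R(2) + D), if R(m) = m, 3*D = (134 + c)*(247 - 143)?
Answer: -7649363/6138 ≈ -1246.2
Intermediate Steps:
D = 8008/3 (D = ((134 - 57)*(247 - 143))/3 = (77*104)/3 = (⅓)*8008 = 8008/3 ≈ 2669.3)
I(N, M) = (2 + N)/(2*M) (I(N, M) = (2 + N)/((2*M)) = (2 + N)*(1/(2*M)) = (2 + N)/(2*M))
(I(19, -22) + 1/93)*(R(2) + D) = ((½)*(2 + 19)/(-22) + 1/93)*(2 + 8008/3) = ((½)*(-1/22)*21 + 1/93)*(8014/3) = (-21/44 + 1/93)*(8014/3) = -1909/4092*8014/3 = -7649363/6138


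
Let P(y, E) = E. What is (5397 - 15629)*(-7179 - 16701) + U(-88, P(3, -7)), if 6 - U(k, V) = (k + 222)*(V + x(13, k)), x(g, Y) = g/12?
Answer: 1466045753/6 ≈ 2.4434e+8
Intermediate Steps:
x(g, Y) = g/12 (x(g, Y) = g*(1/12) = g/12)
U(k, V) = 6 - (222 + k)*(13/12 + V) (U(k, V) = 6 - (k + 222)*(V + (1/12)*13) = 6 - (222 + k)*(V + 13/12) = 6 - (222 + k)*(13/12 + V))
(5397 - 15629)*(-7179 - 16701) + U(-88, P(3, -7)) = (5397 - 15629)*(-7179 - 16701) + (-469/2 - 222*(-7) - 13/12*(-88) - 1*(-7)*(-88)) = -10232*(-23880) + (-469/2 + 1554 + 286/3 - 616) = 244340160 + 4793/6 = 1466045753/6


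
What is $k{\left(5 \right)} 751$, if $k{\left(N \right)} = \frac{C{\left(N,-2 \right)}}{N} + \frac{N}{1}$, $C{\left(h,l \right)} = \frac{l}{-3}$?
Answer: $\frac{57827}{15} \approx 3855.1$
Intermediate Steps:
$C{\left(h,l \right)} = - \frac{l}{3}$ ($C{\left(h,l \right)} = l \left(- \frac{1}{3}\right) = - \frac{l}{3}$)
$k{\left(N \right)} = N + \frac{2}{3 N}$ ($k{\left(N \right)} = \frac{\left(- \frac{1}{3}\right) \left(-2\right)}{N} + \frac{N}{1} = \frac{2}{3 N} + N 1 = \frac{2}{3 N} + N = N + \frac{2}{3 N}$)
$k{\left(5 \right)} 751 = \left(5 + \frac{2}{3 \cdot 5}\right) 751 = \left(5 + \frac{2}{3} \cdot \frac{1}{5}\right) 751 = \left(5 + \frac{2}{15}\right) 751 = \frac{77}{15} \cdot 751 = \frac{57827}{15}$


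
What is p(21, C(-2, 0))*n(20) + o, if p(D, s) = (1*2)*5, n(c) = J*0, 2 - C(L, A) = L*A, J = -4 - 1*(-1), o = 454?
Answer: 454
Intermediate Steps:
J = -3 (J = -4 + 1 = -3)
C(L, A) = 2 - A*L (C(L, A) = 2 - L*A = 2 - A*L)
n(c) = 0 (n(c) = -3*0 = 0)
p(D, s) = 10 (p(D, s) = 2*5 = 10)
p(21, C(-2, 0))*n(20) + o = 10*0 + 454 = 0 + 454 = 454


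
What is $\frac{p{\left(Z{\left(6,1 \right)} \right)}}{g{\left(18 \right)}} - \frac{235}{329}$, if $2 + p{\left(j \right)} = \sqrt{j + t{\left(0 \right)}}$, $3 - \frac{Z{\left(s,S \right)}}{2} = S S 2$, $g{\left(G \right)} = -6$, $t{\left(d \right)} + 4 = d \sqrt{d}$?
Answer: $- \frac{8}{21} - \frac{i \sqrt{2}}{6} \approx -0.38095 - 0.2357 i$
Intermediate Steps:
$t{\left(d \right)} = -4 + d^{\frac{3}{2}}$ ($t{\left(d \right)} = -4 + d \sqrt{d} = -4 + d^{\frac{3}{2}}$)
$Z{\left(s,S \right)} = 6 - 4 S^{2}$ ($Z{\left(s,S \right)} = 6 - 2 S S 2 = 6 - 2 S^{2} \cdot 2 = 6 - 2 \cdot 2 S^{2} = 6 - 4 S^{2}$)
$p{\left(j \right)} = -2 + \sqrt{-4 + j}$ ($p{\left(j \right)} = -2 + \sqrt{j - \left(4 - 0^{\frac{3}{2}}\right)} = -2 + \sqrt{j + \left(-4 + 0\right)} = -2 + \sqrt{j - 4} = -2 + \sqrt{-4 + j}$)
$\frac{p{\left(Z{\left(6,1 \right)} \right)}}{g{\left(18 \right)}} - \frac{235}{329} = \frac{-2 + \sqrt{-4 + \left(6 - 4 \cdot 1^{2}\right)}}{-6} - \frac{235}{329} = \left(-2 + \sqrt{-4 + \left(6 - 4\right)}\right) \left(- \frac{1}{6}\right) - \frac{5}{7} = \left(-2 + \sqrt{-4 + 2}\right) \left(- \frac{1}{6}\right) - \frac{5}{7} = \left(-2 + \sqrt{-2}\right) \left(- \frac{1}{6}\right) - \frac{5}{7} = \left(-2 + i \sqrt{2}\right) \left(- \frac{1}{6}\right) - \frac{5}{7} = \left(\frac{1}{3} - \frac{i \sqrt{2}}{6}\right) - \frac{5}{7} = - \frac{8}{21} - \frac{i \sqrt{2}}{6}$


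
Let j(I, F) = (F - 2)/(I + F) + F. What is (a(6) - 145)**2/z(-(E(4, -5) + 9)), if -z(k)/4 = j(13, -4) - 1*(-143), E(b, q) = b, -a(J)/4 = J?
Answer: -85683/1660 ≈ -51.616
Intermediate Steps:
a(J) = -4*J
j(I, F) = F + (-2 + F)/(F + I) (j(I, F) = (-2 + F)/(F + I) + F = F + (-2 + F)/(F + I))
z(k) = -1660/3 (z(k) = -4*((-2 - 4 + (-4)**2 - 4*13)/(-4 + 13) - 1*(-143)) = -4*((-2 - 4 + 16 - 52)/9 + 143) = -4*((1/9)*(-42) + 143) = -4*(-14/3 + 143) = -4*415/3 = -1660/3)
(a(6) - 145)**2/z(-(E(4, -5) + 9)) = (-4*6 - 145)**2/(-1660/3) = (-24 - 145)**2*(-3/1660) = (-169)**2*(-3/1660) = 28561*(-3/1660) = -85683/1660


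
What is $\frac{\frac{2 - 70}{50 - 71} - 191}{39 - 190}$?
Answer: $\frac{3943}{3171} \approx 1.2435$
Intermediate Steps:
$\frac{\frac{2 - 70}{50 - 71} - 191}{39 - 190} = \frac{- \frac{68}{-21} - 191}{-151} = \left(\left(-68\right) \left(- \frac{1}{21}\right) - 191\right) \left(- \frac{1}{151}\right) = \left(\frac{68}{21} - 191\right) \left(- \frac{1}{151}\right) = \left(- \frac{3943}{21}\right) \left(- \frac{1}{151}\right) = \frac{3943}{3171}$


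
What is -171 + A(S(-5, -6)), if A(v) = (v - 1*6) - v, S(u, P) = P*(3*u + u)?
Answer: -177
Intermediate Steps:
S(u, P) = 4*P*u (S(u, P) = P*(4*u) = 4*P*u)
A(v) = -6 (A(v) = (v - 6) - v = (-6 + v) - v = -6)
-171 + A(S(-5, -6)) = -171 - 6 = -177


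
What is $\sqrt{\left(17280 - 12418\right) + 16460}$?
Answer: $\sqrt{21322} \approx 146.02$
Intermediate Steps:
$\sqrt{\left(17280 - 12418\right) + 16460} = \sqrt{4862 + 16460} = \sqrt{21322}$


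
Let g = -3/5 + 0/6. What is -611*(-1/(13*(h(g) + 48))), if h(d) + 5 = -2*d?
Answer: 235/221 ≈ 1.0633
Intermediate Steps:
g = -⅗ (g = -3*⅕ + 0*(⅙) = -⅗ + 0 = -⅗ ≈ -0.60000)
h(d) = -5 - 2*d
-611*(-1/(13*(h(g) + 48))) = -611*(-1/(13*((-5 - 2*(-⅗)) + 48))) = -611*(-1/(13*((-5 + 6/5) + 48))) = -611*(-1/(13*(-19/5 + 48))) = -611/((221/5)*(-13)) = -611/(-2873/5) = -611*(-5/2873) = 235/221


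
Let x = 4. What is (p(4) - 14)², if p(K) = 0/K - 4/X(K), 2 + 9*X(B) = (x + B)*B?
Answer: 5776/25 ≈ 231.04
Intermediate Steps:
X(B) = -2/9 + B*(4 + B)/9 (X(B) = -2/9 + ((4 + B)*B)/9 = -2/9 + (B*(4 + B))/9 = -2/9 + B*(4 + B)/9)
p(K) = -4/(-2/9 + K²/9 + 4*K/9) (p(K) = 0/K - 4/(-2/9 + K²/9 + 4*K/9) = 0 - 4/(-2/9 + K²/9 + 4*K/9) = -4/(-2/9 + K²/9 + 4*K/9))
(p(4) - 14)² = (-36/(-2 + 4² + 4*4) - 14)² = (-36/(-2 + 16 + 16) - 14)² = (-36/30 - 14)² = (-36*1/30 - 14)² = (-6/5 - 14)² = (-76/5)² = 5776/25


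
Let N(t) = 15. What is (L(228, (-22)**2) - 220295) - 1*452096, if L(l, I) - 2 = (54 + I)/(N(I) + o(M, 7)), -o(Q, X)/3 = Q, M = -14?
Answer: -38325635/57 ≈ -6.7238e+5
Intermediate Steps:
o(Q, X) = -3*Q
L(l, I) = 56/19 + I/57 (L(l, I) = 2 + (54 + I)/(15 - 3*(-14)) = 2 + (54 + I)/(15 + 42) = 2 + (54 + I)/57 = 2 + (54 + I)*(1/57) = 2 + (18/19 + I/57) = 56/19 + I/57)
(L(228, (-22)**2) - 220295) - 1*452096 = ((56/19 + (1/57)*(-22)**2) - 220295) - 1*452096 = ((56/19 + (1/57)*484) - 220295) - 452096 = ((56/19 + 484/57) - 220295) - 452096 = (652/57 - 220295) - 452096 = -12556163/57 - 452096 = -38325635/57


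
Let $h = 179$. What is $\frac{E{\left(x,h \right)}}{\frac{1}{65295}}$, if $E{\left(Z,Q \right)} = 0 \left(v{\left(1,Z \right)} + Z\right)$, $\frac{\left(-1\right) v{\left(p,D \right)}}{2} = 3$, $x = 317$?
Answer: $0$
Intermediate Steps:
$v{\left(p,D \right)} = -6$ ($v{\left(p,D \right)} = \left(-2\right) 3 = -6$)
$E{\left(Z,Q \right)} = 0$ ($E{\left(Z,Q \right)} = 0 \left(-6 + Z\right) = 0$)
$\frac{E{\left(x,h \right)}}{\frac{1}{65295}} = \frac{0}{\frac{1}{65295}} = 0 \frac{1}{\frac{1}{65295}} = 0 \cdot 65295 = 0$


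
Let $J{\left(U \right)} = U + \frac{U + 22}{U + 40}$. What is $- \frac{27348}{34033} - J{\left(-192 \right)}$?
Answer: $\frac{491638283}{2586508} \approx 190.08$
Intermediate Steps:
$J{\left(U \right)} = U + \frac{22 + U}{40 + U}$
$- \frac{27348}{34033} - J{\left(-192 \right)} = - \frac{27348}{34033} - \frac{22 + \left(-192\right)^{2} + 41 \left(-192\right)}{40 - 192} = \left(-27348\right) \frac{1}{34033} - \frac{22 + 36864 - 7872}{-152} = - \frac{27348}{34033} - \left(- \frac{1}{152}\right) 29014 = - \frac{27348}{34033} - - \frac{14507}{76} = - \frac{27348}{34033} + \frac{14507}{76} = \frac{491638283}{2586508}$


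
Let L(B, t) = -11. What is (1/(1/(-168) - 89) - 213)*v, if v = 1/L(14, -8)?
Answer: 3185157/164483 ≈ 19.365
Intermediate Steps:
v = -1/11 (v = 1/(-11) = -1/11 ≈ -0.090909)
(1/(1/(-168) - 89) - 213)*v = (1/(1/(-168) - 89) - 213)*(-1/11) = (1/(-1/168 - 89) - 213)*(-1/11) = (1/(-14953/168) - 213)*(-1/11) = (-168/14953 - 213)*(-1/11) = -3185157/14953*(-1/11) = 3185157/164483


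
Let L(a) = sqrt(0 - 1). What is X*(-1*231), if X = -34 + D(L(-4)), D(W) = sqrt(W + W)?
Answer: 7623 - 231*I ≈ 7623.0 - 231.0*I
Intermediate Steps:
L(a) = I (L(a) = sqrt(-1) = I)
D(W) = sqrt(2)*sqrt(W) (D(W) = sqrt(2*W) = sqrt(2)*sqrt(W))
X = -34 + sqrt(2)*sqrt(I) ≈ -33.0 + 1.0*I
X*(-1*231) = (-33 + I)*(-1*231) = (-33 + I)*(-231) = 7623 - 231*I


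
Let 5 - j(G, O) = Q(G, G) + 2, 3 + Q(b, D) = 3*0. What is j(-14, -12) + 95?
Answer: 101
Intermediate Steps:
Q(b, D) = -3 (Q(b, D) = -3 + 3*0 = -3 + 0 = -3)
j(G, O) = 6 (j(G, O) = 5 - (-3 + 2) = 5 - 1*(-1) = 5 + 1 = 6)
j(-14, -12) + 95 = 6 + 95 = 101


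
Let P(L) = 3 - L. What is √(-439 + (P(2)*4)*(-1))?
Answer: I*√443 ≈ 21.048*I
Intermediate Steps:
√(-439 + (P(2)*4)*(-1)) = √(-439 + ((3 - 1*2)*4)*(-1)) = √(-439 + ((3 - 2)*4)*(-1)) = √(-439 + (1*4)*(-1)) = √(-439 + 4*(-1)) = √(-439 - 4) = √(-443) = I*√443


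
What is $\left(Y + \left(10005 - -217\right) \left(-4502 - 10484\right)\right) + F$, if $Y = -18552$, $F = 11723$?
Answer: $-153193721$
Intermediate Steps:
$\left(Y + \left(10005 - -217\right) \left(-4502 - 10484\right)\right) + F = \left(-18552 + \left(10005 - -217\right) \left(-4502 - 10484\right)\right) + 11723 = \left(-18552 + \left(10005 + \left(273 - 56\right)\right) \left(-14986\right)\right) + 11723 = \left(-18552 + \left(10005 + 217\right) \left(-14986\right)\right) + 11723 = \left(-18552 + 10222 \left(-14986\right)\right) + 11723 = \left(-18552 - 153186892\right) + 11723 = -153205444 + 11723 = -153193721$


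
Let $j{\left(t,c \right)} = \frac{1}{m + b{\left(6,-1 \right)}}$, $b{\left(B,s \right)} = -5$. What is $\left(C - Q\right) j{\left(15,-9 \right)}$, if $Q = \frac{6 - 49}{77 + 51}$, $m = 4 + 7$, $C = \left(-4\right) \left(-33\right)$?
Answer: $\frac{16939}{768} \approx 22.056$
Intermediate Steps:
$C = 132$
$m = 11$
$Q = - \frac{43}{128} \approx -0.33594$
$j{\left(t,c \right)} = \frac{1}{6}$ ($j{\left(t,c \right)} = \frac{1}{11 - 5} = \frac{1}{6}$)
$\left(C - Q\right) j{\left(15,-9 \right)} = \left(132 - - \frac{43}{128}\right) \frac{1}{6} = \left(132 + \frac{43}{128}\right) \frac{1}{6} = \frac{16939}{128} \cdot \frac{1}{6} = \frac{16939}{768}$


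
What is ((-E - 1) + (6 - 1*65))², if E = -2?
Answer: 3364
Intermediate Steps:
((-E - 1) + (6 - 1*65))² = ((-1*(-2) - 1) + (6 - 1*65))² = ((2 - 1) + (6 - 65))² = (1 - 59)² = (-58)² = 3364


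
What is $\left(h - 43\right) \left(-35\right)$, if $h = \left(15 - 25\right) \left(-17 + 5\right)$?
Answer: $-2695$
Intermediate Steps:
$h = 120$ ($h = \left(-10\right) \left(-12\right) = 120$)
$\left(h - 43\right) \left(-35\right) = \left(120 - 43\right) \left(-35\right) = 77 \left(-35\right) = -2695$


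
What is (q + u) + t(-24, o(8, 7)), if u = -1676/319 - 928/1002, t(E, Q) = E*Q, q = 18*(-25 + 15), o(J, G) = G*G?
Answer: -217702256/159819 ≈ -1362.2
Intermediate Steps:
o(J, G) = G**2
q = -180 (q = 18*(-10) = -180)
u = -987692/159819 (u = -1676*1/319 - 928*1/1002 = -1676/319 - 464/501 = -987692/159819 ≈ -6.1801)
(q + u) + t(-24, o(8, 7)) = (-180 - 987692/159819) - 24*7**2 = -29755112/159819 - 24*49 = -29755112/159819 - 1176 = -217702256/159819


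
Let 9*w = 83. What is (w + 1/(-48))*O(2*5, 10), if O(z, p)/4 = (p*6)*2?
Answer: 13250/3 ≈ 4416.7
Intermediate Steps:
w = 83/9 (w = (⅑)*83 = 83/9 ≈ 9.2222)
O(z, p) = 48*p (O(z, p) = 4*((p*6)*2) = 4*((6*p)*2) = 4*(12*p) = 48*p)
(w + 1/(-48))*O(2*5, 10) = (83/9 + 1/(-48))*(48*10) = (83/9 - 1/48)*480 = (1325/144)*480 = 13250/3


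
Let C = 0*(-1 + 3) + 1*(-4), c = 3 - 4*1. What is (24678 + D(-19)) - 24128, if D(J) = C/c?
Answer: 554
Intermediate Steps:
c = -1 (c = 3 - 4 = -1)
C = -4 (C = 0*2 - 4 = 0 - 4 = -4)
D(J) = 4 (D(J) = -4/(-1) = -4*(-1) = 4)
(24678 + D(-19)) - 24128 = (24678 + 4) - 24128 = 24682 - 24128 = 554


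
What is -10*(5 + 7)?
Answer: -120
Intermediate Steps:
-10*(5 + 7) = -10*12 = -120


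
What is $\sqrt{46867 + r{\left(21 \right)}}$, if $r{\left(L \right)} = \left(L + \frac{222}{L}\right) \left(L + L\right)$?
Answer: $\sqrt{48193} \approx 219.53$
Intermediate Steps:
$r{\left(L \right)} = 2 L \left(L + \frac{222}{L}\right)$ ($r{\left(L \right)} = \left(L + \frac{222}{L}\right) 2 L = 2 L \left(L + \frac{222}{L}\right)$)
$\sqrt{46867 + r{\left(21 \right)}} = \sqrt{46867 + \left(444 + 2 \cdot 21^{2}\right)} = \sqrt{46867 + \left(444 + 2 \cdot 441\right)} = \sqrt{46867 + \left(444 + 882\right)} = \sqrt{46867 + 1326} = \sqrt{48193}$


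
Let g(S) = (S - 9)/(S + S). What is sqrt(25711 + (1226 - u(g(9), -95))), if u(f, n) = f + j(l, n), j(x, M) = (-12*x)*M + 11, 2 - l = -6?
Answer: sqrt(17806) ≈ 133.44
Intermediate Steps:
l = 8 (l = 2 - 1*(-6) = 2 + 6 = 8)
j(x, M) = 11 - 12*M*x (j(x, M) = -12*M*x + 11 = 11 - 12*M*x)
g(S) = (-9 + S)/(2*S) (g(S) = (-9 + S)/((2*S)) = (-9 + S)*(1/(2*S)) = (-9 + S)/(2*S))
u(f, n) = 11 + f - 96*n (u(f, n) = f + (11 - 12*n*8) = f + (11 - 96*n) = 11 + f - 96*n)
sqrt(25711 + (1226 - u(g(9), -95))) = sqrt(25711 + (1226 - (11 + (1/2)*(-9 + 9)/9 - 96*(-95)))) = sqrt(25711 + (1226 - (11 + (1/2)*(1/9)*0 + 9120))) = sqrt(25711 + (1226 - (11 + 0 + 9120))) = sqrt(25711 + (1226 - 1*9131)) = sqrt(25711 + (1226 - 9131)) = sqrt(25711 - 7905) = sqrt(17806)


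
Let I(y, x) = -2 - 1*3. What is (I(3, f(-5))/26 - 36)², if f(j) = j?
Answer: 885481/676 ≈ 1309.9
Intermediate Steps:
I(y, x) = -5 (I(y, x) = -2 - 3 = -5)
(I(3, f(-5))/26 - 36)² = (-5/26 - 36)² = (-941/26)² = 885481/676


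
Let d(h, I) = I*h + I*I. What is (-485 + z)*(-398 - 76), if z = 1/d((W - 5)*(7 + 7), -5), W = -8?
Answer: 214946676/935 ≈ 2.2989e+5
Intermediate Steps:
d(h, I) = I² + I*h (d(h, I) = I*h + I² = I² + I*h)
z = 1/935 (z = 1/(-5*(-5 + (-8 - 5)*(7 + 7))) = 1/(-5*(-5 - 13*14)) = 1/(-5*(-5 - 182)) = 1/(-5*(-187)) = 1/935 ≈ 0.0010695)
(-485 + z)*(-398 - 76) = (-485 + 1/935)*(-398 - 76) = -453474/935*(-474) = 214946676/935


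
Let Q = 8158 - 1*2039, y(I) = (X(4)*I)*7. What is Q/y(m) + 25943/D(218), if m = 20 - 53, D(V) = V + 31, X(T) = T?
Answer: 2494189/25564 ≈ 97.566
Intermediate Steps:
D(V) = 31 + V
m = -33
y(I) = 28*I (y(I) = (4*I)*7 = 28*I)
Q = 6119 (Q = 8158 - 2039 = 6119)
Q/y(m) + 25943/D(218) = 6119/((28*(-33))) + 25943/(31 + 218) = 6119/(-924) + 25943/249 = 6119*(-1/924) + 25943*(1/249) = -6119/924 + 25943/249 = 2494189/25564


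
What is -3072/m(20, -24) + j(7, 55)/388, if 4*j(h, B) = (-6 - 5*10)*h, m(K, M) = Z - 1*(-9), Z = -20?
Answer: 595429/2134 ≈ 279.02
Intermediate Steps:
m(K, M) = -11 (m(K, M) = -20 - 1*(-9) = -20 + 9 = -11)
j(h, B) = -14*h (j(h, B) = ((-6 - 5*10)*h)/4 = ((-6 - 1*50)*h)/4 = ((-6 - 50)*h)/4 = (-56*h)/4 = -14*h)
-3072/m(20, -24) + j(7, 55)/388 = -3072/(-11) - 14*7/388 = -3072*(-1/11) - 98*1/388 = 3072/11 - 49/194 = 595429/2134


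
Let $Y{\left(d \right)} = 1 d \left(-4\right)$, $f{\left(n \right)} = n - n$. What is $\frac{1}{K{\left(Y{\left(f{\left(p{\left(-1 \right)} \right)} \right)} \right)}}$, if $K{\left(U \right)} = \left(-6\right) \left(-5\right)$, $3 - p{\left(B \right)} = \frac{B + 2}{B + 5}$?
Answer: $\frac{1}{30} \approx 0.033333$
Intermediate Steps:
$p{\left(B \right)} = 3 - \frac{2 + B}{5 + B}$ ($p{\left(B \right)} = 3 - \frac{B + 2}{B + 5} = 3 - \frac{2 + B}{5 + B}$)
$f{\left(n \right)} = 0$
$Y{\left(d \right)} = - 4 d$ ($Y{\left(d \right)} = d \left(-4\right) = - 4 d$)
$K{\left(U \right)} = 30$
$\frac{1}{K{\left(Y{\left(f{\left(p{\left(-1 \right)} \right)} \right)} \right)}} = \frac{1}{30}$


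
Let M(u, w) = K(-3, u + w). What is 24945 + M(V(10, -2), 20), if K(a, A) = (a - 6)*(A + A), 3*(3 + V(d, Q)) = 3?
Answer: 24621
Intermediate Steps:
V(d, Q) = -2 (V(d, Q) = -3 + (⅓)*3 = -3 + 1 = -2)
K(a, A) = 2*A*(-6 + a) (K(a, A) = (-6 + a)*(2*A) = 2*A*(-6 + a))
M(u, w) = -18*u - 18*w (M(u, w) = 2*(u + w)*(-6 - 3) = 2*(u + w)*(-9) = -18*u - 18*w)
24945 + M(V(10, -2), 20) = 24945 + (-18*(-2) - 18*20) = 24945 + (36 - 360) = 24945 - 324 = 24621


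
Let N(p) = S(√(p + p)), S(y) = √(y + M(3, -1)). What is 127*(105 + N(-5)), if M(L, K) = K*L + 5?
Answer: 13335 + 127*√(2 + I*√10) ≈ 13550.0 + 118.51*I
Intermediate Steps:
M(L, K) = 5 + K*L
S(y) = √(2 + y) (S(y) = √(y + (5 - 1*3)) = √(y + (5 - 3)) = √(y + 2) = √(2 + y))
N(p) = √(2 + √2*√p) (N(p) = √(2 + √(p + p)) = √(2 + √(2*p)) = √(2 + √2*√p))
127*(105 + N(-5)) = 127*(105 + √(2 + √2*√(-5))) = 127*(105 + √(2 + √2*(I*√5))) = 127*(105 + √(2 + I*√10)) = 13335 + 127*√(2 + I*√10)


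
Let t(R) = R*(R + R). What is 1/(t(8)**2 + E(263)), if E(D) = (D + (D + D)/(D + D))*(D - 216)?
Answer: 1/28792 ≈ 3.4732e-5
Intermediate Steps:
t(R) = 2*R**2 (t(R) = R*(2*R) = 2*R**2)
E(D) = (1 + D)*(-216 + D) (E(D) = (D + (2*D)/((2*D)))*(-216 + D) = (D + (2*D)*(1/(2*D)))*(-216 + D) = (D + 1)*(-216 + D) = (1 + D)*(-216 + D))
1/(t(8)**2 + E(263)) = 1/((2*8**2)**2 + (-216 + 263**2 - 215*263)) = 1/((2*64)**2 + (-216 + 69169 - 56545)) = 1/(128**2 + 12408) = 1/(16384 + 12408) = 1/28792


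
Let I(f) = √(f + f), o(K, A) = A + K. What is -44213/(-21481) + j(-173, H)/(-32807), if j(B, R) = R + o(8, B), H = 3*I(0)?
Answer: 1454040256/704727167 ≈ 2.0633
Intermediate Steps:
I(f) = √2*√f (I(f) = √(2*f) = √2*√f)
H = 0 (H = 3*(√2*√0) = 3*(√2*0) = 3*0 = 0)
j(B, R) = 8 + B + R (j(B, R) = R + (B + 8) = R + (8 + B) = 8 + B + R)
-44213/(-21481) + j(-173, H)/(-32807) = -44213/(-21481) + (8 - 173 + 0)/(-32807) = -44213*(-1/21481) - 165*(-1/32807) = 44213/21481 + 165/32807 = 1454040256/704727167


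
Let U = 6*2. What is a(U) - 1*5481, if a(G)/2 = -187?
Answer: -5855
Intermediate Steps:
U = 12
a(G) = -374 (a(G) = 2*(-187) = -374)
a(U) - 1*5481 = -374 - 1*5481 = -374 - 5481 = -5855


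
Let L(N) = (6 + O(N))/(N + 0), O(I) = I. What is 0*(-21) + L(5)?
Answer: 11/5 ≈ 2.2000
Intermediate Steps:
L(N) = (6 + N)/N (L(N) = (6 + N)/(N + 0) = (6 + N)/N)
0*(-21) + L(5) = 0*(-21) + (6 + 5)/5 = 0 + (⅕)*11 = 0 + 11/5 = 11/5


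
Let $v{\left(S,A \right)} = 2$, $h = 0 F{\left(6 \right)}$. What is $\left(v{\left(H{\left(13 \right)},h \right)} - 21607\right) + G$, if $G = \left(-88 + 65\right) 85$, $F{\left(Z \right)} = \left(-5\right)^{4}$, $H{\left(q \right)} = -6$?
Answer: $-23560$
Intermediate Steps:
$F{\left(Z \right)} = 625$
$h = 0$ ($h = 0 \cdot 625 = 0$)
$G = -1955$ ($G = \left(-23\right) 85 = -1955$)
$\left(v{\left(H{\left(13 \right)},h \right)} - 21607\right) + G = \left(2 - 21607\right) - 1955 = -21605 - 1955 = -23560$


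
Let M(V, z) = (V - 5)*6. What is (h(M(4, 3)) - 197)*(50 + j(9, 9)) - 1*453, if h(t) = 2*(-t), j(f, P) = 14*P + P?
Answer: -34678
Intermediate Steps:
M(V, z) = -30 + 6*V (M(V, z) = (-5 + V)*6 = -30 + 6*V)
j(f, P) = 15*P
h(t) = -2*t
(h(M(4, 3)) - 197)*(50 + j(9, 9)) - 1*453 = (-2*(-30 + 6*4) - 197)*(50 + 15*9) - 1*453 = (-2*(-30 + 24) - 197)*(50 + 135) - 453 = (-2*(-6) - 197)*185 - 453 = (12 - 197)*185 - 453 = -185*185 - 453 = -34225 - 453 = -34678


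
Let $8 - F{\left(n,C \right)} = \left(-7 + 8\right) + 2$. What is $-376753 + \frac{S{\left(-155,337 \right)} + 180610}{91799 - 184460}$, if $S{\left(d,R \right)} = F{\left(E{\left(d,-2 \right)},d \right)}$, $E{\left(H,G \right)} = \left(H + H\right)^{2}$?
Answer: $- \frac{11636830116}{30887} \approx -3.7676 \cdot 10^{5}$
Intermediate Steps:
$E{\left(H,G \right)} = 4 H^{2}$ ($E{\left(H,G \right)} = \left(2 H\right)^{2} = 4 H^{2}$)
$F{\left(n,C \right)} = 5$ ($F{\left(n,C \right)} = 8 - \left(\left(-7 + 8\right) + 2\right) = 8 - \left(1 + 2\right) = 8 - 3 = 5$)
$S{\left(d,R \right)} = 5$
$-376753 + \frac{S{\left(-155,337 \right)} + 180610}{91799 - 184460} = -376753 + \frac{5 + 180610}{91799 - 184460} = -376753 + \frac{180615}{-92661} = -376753 + 180615 \left(- \frac{1}{92661}\right) = -376753 - \frac{60205}{30887} = - \frac{11636830116}{30887}$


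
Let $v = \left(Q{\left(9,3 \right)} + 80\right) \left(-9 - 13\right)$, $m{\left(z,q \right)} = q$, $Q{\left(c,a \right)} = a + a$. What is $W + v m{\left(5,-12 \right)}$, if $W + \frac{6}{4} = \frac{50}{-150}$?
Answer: $\frac{136213}{6} \approx 22702.0$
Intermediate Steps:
$Q{\left(c,a \right)} = 2 a$
$W = - \frac{11}{6}$ ($W = - \frac{3}{2} + \frac{50}{-150} = - \frac{3}{2} + 50 \left(- \frac{1}{150}\right) = - \frac{3}{2} - \frac{1}{3} = - \frac{11}{6} \approx -1.8333$)
$v = -1892$ ($v = \left(2 \cdot 3 + 80\right) \left(-9 - 13\right) = \left(6 + 80\right) \left(-22\right) = 86 \left(-22\right) = -1892$)
$W + v m{\left(5,-12 \right)} = - \frac{11}{6} - -22704 = - \frac{11}{6} + 22704 = \frac{136213}{6}$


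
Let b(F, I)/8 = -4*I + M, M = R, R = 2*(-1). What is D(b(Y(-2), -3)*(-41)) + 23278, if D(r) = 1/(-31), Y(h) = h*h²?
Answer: 721617/31 ≈ 23278.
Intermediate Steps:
R = -2
M = -2
Y(h) = h³
b(F, I) = -16 - 32*I (b(F, I) = 8*(-4*I - 2) = 8*(-2 - 4*I) = -16 - 32*I)
D(r) = -1/31
D(b(Y(-2), -3)*(-41)) + 23278 = -1/31 + 23278 = 721617/31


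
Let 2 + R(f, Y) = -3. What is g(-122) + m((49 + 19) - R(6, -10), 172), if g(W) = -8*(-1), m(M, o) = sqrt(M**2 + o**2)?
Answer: 8 + sqrt(34913) ≈ 194.85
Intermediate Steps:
R(f, Y) = -5 (R(f, Y) = -2 - 3 = -5)
g(W) = 8
g(-122) + m((49 + 19) - R(6, -10), 172) = 8 + sqrt(((49 + 19) - 1*(-5))**2 + 172**2) = 8 + sqrt((68 + 5)**2 + 29584) = 8 + sqrt(73**2 + 29584) = 8 + sqrt(5329 + 29584) = 8 + sqrt(34913)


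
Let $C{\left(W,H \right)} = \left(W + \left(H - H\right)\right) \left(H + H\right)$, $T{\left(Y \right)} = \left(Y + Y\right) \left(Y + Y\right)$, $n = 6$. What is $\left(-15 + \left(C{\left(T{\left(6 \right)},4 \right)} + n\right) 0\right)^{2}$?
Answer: $225$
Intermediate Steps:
$T{\left(Y \right)} = 4 Y^{2}$ ($T{\left(Y \right)} = 2 Y 2 Y = 4 Y^{2}$)
$C{\left(W,H \right)} = 2 H W$ ($C{\left(W,H \right)} = \left(W + 0\right) 2 H = W 2 H = 2 H W$)
$\left(-15 + \left(C{\left(T{\left(6 \right)},4 \right)} + n\right) 0\right)^{2} = \left(-15 + \left(2 \cdot 4 \cdot 4 \cdot 6^{2} + 6\right) 0\right)^{2} = \left(-15 + \left(2 \cdot 4 \cdot 4 \cdot 36 + 6\right) 0\right)^{2} = \left(-15 + \left(2 \cdot 4 \cdot 144 + 6\right) 0\right)^{2} = \left(-15 + \left(1152 + 6\right) 0\right)^{2} = \left(-15 + 1158 \cdot 0\right)^{2} = \left(-15 + 0\right)^{2} = \left(-15\right)^{2} = 225$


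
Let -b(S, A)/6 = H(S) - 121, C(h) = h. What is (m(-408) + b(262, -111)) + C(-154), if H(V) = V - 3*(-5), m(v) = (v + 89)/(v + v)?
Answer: -889121/816 ≈ -1089.6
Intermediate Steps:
m(v) = (89 + v)/(2*v) (m(v) = (89 + v)/((2*v)) = (89 + v)*(1/(2*v)) = (89 + v)/(2*v))
H(V) = 15 + V (H(V) = V + 15 = 15 + V)
b(S, A) = 636 - 6*S (b(S, A) = -6*((15 + S) - 121) = -6*(-106 + S) = 636 - 6*S)
(m(-408) + b(262, -111)) + C(-154) = ((½)*(89 - 408)/(-408) + (636 - 6*262)) - 154 = ((½)*(-1/408)*(-319) + (636 - 1572)) - 154 = (319/816 - 936) - 154 = -763457/816 - 154 = -889121/816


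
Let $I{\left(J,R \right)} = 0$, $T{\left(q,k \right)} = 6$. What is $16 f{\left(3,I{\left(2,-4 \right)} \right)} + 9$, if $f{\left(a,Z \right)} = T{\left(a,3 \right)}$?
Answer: $105$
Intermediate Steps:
$f{\left(a,Z \right)} = 6$
$16 f{\left(3,I{\left(2,-4 \right)} \right)} + 9 = 16 \cdot 6 + 9 = 96 + 9 = 105$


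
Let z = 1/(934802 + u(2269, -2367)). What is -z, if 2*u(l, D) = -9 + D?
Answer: -1/933614 ≈ -1.0711e-6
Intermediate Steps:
u(l, D) = -9/2 + D/2 (u(l, D) = (-9 + D)/2 = -9/2 + D/2)
z = 1/933614 (z = 1/(934802 + (-9/2 + (1/2)*(-2367))) = 1/(934802 + (-9/2 - 2367/2)) = 1/(934802 - 1188) = 1/933614 ≈ 1.0711e-6)
-z = -1*1/933614 = -1/933614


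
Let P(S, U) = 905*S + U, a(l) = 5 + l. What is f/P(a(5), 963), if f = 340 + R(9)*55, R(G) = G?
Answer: 835/10013 ≈ 0.083392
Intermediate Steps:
P(S, U) = U + 905*S
f = 835 (f = 340 + 9*55 = 340 + 495 = 835)
f/P(a(5), 963) = 835/(963 + 905*(5 + 5)) = 835/(963 + 905*10) = 835/(963 + 9050) = 835/10013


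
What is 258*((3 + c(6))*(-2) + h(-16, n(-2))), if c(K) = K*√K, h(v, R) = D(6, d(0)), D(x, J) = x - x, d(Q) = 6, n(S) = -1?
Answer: -1548 - 3096*√6 ≈ -9131.6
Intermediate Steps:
D(x, J) = 0
h(v, R) = 0
c(K) = K^(3/2)
258*((3 + c(6))*(-2) + h(-16, n(-2))) = 258*((3 + 6^(3/2))*(-2) + 0) = 258*((3 + 6*√6)*(-2) + 0) = 258*((-6 - 12*√6) + 0) = 258*(-6 - 12*√6) = -1548 - 3096*√6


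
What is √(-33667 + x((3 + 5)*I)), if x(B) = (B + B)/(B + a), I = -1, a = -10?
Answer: I*√302995/3 ≈ 183.48*I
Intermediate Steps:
x(B) = 2*B/(-10 + B) (x(B) = (B + B)/(B - 10) = (2*B)/(-10 + B) = 2*B/(-10 + B))
√(-33667 + x((3 + 5)*I)) = √(-33667 + 2*((3 + 5)*(-1))/(-10 + (3 + 5)*(-1))) = √(-33667 + 2*(8*(-1))/(-10 + 8*(-1))) = √(-33667 + 2*(-8)/(-10 - 8)) = √(-33667 + 2*(-8)/(-18)) = √(-33667 + 2*(-8)*(-1/18)) = √(-33667 + 8/9) = √(-302995/9) = I*√302995/3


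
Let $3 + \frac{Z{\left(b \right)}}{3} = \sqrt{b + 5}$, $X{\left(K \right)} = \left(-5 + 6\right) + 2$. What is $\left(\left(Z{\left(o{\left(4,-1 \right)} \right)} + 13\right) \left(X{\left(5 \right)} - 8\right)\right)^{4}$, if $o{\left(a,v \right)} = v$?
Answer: $6250000$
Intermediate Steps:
$X{\left(K \right)} = 3$ ($X{\left(K \right)} = 1 + 2 = 3$)
$Z{\left(b \right)} = -9 + 3 \sqrt{5 + b}$ ($Z{\left(b \right)} = -9 + 3 \sqrt{b + 5} = -9 + 3 \sqrt{5 + b}$)
$\left(\left(Z{\left(o{\left(4,-1 \right)} \right)} + 13\right) \left(X{\left(5 \right)} - 8\right)\right)^{4} = \left(\left(\left(-9 + 3 \sqrt{5 - 1}\right) + 13\right) \left(3 - 8\right)\right)^{4} = \left(\left(\left(-9 + 3 \sqrt{4}\right) + 13\right) \left(-5\right)\right)^{4} = \left(\left(\left(-9 + 3 \cdot 2\right) + 13\right) \left(-5\right)\right)^{4} = \left(\left(\left(-9 + 6\right) + 13\right) \left(-5\right)\right)^{4} = \left(\left(-3 + 13\right) \left(-5\right)\right)^{4} = \left(10 \left(-5\right)\right)^{4} = \left(-50\right)^{4} = 6250000$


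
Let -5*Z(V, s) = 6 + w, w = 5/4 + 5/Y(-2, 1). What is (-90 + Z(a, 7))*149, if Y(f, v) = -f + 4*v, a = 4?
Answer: -819053/60 ≈ -13651.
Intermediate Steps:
w = 25/12 (w = 5/4 + 5/(-1*(-2) + 4*1) = 5*(¼) + 5/(2 + 4) = 5/4 + 5/6 = 5/4 + 5*(⅙) = 5/4 + ⅚ = 25/12 ≈ 2.0833)
Z(V, s) = -97/60 (Z(V, s) = -(6 + 25/12)/5 = -⅕*97/12 = -97/60)
(-90 + Z(a, 7))*149 = (-90 - 97/60)*149 = -5497/60*149 = -819053/60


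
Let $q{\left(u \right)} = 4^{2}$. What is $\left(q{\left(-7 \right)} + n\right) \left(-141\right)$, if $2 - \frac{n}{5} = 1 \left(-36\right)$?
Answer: $-29046$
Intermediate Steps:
$q{\left(u \right)} = 16$
$n = 190$ ($n = 10 - 5 \cdot 1 \left(-36\right) = 10 - -180 = 10 + 180 = 190$)
$\left(q{\left(-7 \right)} + n\right) \left(-141\right) = \left(16 + 190\right) \left(-141\right) = 206 \left(-141\right) = -29046$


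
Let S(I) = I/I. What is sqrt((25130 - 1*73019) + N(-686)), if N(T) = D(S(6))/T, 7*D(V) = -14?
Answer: I*sqrt(114981482)/49 ≈ 218.84*I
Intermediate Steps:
S(I) = 1
D(V) = -2 (D(V) = (1/7)*(-14) = -2)
N(T) = -2/T
sqrt((25130 - 1*73019) + N(-686)) = sqrt((25130 - 1*73019) - 2/(-686)) = sqrt((25130 - 73019) - 2*(-1/686)) = sqrt(-47889 + 1/343) = sqrt(-16425926/343) = I*sqrt(114981482)/49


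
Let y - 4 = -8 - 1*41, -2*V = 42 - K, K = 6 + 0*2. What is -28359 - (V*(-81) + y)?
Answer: -29772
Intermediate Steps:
K = 6 (K = 6 + 0 = 6)
V = -18 (V = -(42 - 1*6)/2 = -(42 - 6)/2 = -1/2*36 = -18)
y = -45 (y = 4 + (-8 - 1*41) = 4 + (-8 - 41) = 4 - 49 = -45)
-28359 - (V*(-81) + y) = -28359 - (-18*(-81) - 45) = -28359 - (1458 - 45) = -28359 - 1*1413 = -28359 - 1413 = -29772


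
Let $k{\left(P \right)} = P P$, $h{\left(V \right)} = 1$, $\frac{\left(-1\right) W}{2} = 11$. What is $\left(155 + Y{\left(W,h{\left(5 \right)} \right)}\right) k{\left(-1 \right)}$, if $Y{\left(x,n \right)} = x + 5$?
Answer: $138$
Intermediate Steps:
$W = -22$ ($W = \left(-2\right) 11 = -22$)
$k{\left(P \right)} = P^{2}$
$Y{\left(x,n \right)} = 5 + x$
$\left(155 + Y{\left(W,h{\left(5 \right)} \right)}\right) k{\left(-1 \right)} = \left(155 + \left(5 - 22\right)\right) \left(-1\right)^{2} = \left(155 - 17\right) 1 = 138 \cdot 1 = 138$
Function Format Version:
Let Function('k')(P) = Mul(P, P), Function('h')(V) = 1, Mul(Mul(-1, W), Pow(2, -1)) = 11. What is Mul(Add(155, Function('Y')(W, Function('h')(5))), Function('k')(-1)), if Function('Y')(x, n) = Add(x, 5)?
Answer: 138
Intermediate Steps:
W = -22 (W = Mul(-2, 11) = -22)
Function('k')(P) = Pow(P, 2)
Function('Y')(x, n) = Add(5, x)
Mul(Add(155, Function('Y')(W, Function('h')(5))), Function('k')(-1)) = Mul(Add(155, Add(5, -22)), Pow(-1, 2)) = Mul(Add(155, -17), 1) = Mul(138, 1) = 138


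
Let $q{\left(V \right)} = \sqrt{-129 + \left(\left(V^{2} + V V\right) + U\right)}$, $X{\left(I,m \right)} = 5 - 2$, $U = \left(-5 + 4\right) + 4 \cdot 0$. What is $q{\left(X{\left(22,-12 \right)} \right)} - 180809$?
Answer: $-180809 + 4 i \sqrt{7} \approx -1.8081 \cdot 10^{5} + 10.583 i$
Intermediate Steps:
$U = -1$ ($U = -1 + 0 = -1$)
$X{\left(I,m \right)} = 3$
$q{\left(V \right)} = \sqrt{-130 + 2 V^{2}}$ ($q{\left(V \right)} = \sqrt{-129 - \left(1 - V^{2} - V V\right)} = \sqrt{-129 + \left(\left(V^{2} + V^{2}\right) - 1\right)} = \sqrt{-129 + \left(2 V^{2} - 1\right)} = \sqrt{-129 + \left(-1 + 2 V^{2}\right)} = \sqrt{-130 + 2 V^{2}}$)
$q{\left(X{\left(22,-12 \right)} \right)} - 180809 = \sqrt{-130 + 2 \cdot 3^{2}} - 180809 = \sqrt{-130 + 2 \cdot 9} - 180809 = \sqrt{-130 + 18} - 180809 = \sqrt{-112} - 180809 = 4 i \sqrt{7} - 180809 = -180809 + 4 i \sqrt{7}$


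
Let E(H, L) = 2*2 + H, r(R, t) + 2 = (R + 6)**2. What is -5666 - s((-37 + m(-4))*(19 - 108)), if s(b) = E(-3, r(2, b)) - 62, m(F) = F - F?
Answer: -5605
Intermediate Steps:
r(R, t) = -2 + (6 + R)**2 (r(R, t) = -2 + (R + 6)**2 = -2 + (6 + R)**2)
m(F) = 0
E(H, L) = 4 + H
s(b) = -61 (s(b) = (4 - 3) - 62 = 1 - 62 = -61)
-5666 - s((-37 + m(-4))*(19 - 108)) = -5666 - 1*(-61) = -5666 + 61 = -5605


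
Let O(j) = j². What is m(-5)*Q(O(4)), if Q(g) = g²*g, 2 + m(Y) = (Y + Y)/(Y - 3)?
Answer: -3072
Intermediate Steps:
m(Y) = -2 + 2*Y/(-3 + Y) (m(Y) = -2 + (Y + Y)/(Y - 3) = -2 + (2*Y)/(-3 + Y) = -2 + 2*Y/(-3 + Y))
Q(g) = g³
m(-5)*Q(O(4)) = (6/(-3 - 5))*(4²)³ = (6/(-8))*16³ = (6*(-⅛))*4096 = -¾*4096 = -3072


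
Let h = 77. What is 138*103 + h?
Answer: 14291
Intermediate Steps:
138*103 + h = 138*103 + 77 = 14214 + 77 = 14291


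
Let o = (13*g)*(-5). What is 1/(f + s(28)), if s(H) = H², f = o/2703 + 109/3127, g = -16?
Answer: 159477/125096887 ≈ 0.0012748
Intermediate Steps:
o = 1040 (o = (13*(-16))*(-5) = -208*(-5) = 1040)
f = 66919/159477 (f = 1040/2703 + 109/3127 = 66919/159477 ≈ 0.41962)
1/(f + s(28)) = 1/(66919/159477 + 28²) = 1/(66919/159477 + 784) = 1/(125096887/159477) = 159477/125096887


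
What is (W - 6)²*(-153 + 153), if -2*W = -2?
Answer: 0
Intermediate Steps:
W = 1 (W = -½*(-2) = 1)
(W - 6)²*(-153 + 153) = (1 - 6)²*(-153 + 153) = (-5)²*0 = 25*0 = 0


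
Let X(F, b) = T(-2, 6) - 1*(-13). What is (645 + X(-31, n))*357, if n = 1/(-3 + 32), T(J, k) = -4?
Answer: 233478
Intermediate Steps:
n = 1/29 ≈ 0.034483
X(F, b) = 9 (X(F, b) = -4 - 1*(-13) = -4 + 13 = 9)
(645 + X(-31, n))*357 = (645 + 9)*357 = 654*357 = 233478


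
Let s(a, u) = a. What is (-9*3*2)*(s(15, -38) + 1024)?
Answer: -56106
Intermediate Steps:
(-9*3*2)*(s(15, -38) + 1024) = (-9*3*2)*(15 + 1024) = -27*2*1039 = -54*1039 = -56106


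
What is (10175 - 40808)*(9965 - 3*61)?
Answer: -299652006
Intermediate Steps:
(10175 - 40808)*(9965 - 3*61) = -30633*(9965 - 183) = -30633*9782 = -299652006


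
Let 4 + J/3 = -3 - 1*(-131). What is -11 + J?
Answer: 361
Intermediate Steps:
J = 372 (J = -12 + 3*(-3 - 1*(-131)) = -12 + 3*(-3 + 131) = -12 + 3*128 = -12 + 384 = 372)
-11 + J = -11 + 372 = 361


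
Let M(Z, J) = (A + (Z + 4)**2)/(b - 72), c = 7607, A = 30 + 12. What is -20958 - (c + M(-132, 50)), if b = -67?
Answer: -3954109/139 ≈ -28447.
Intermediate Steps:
A = 42
M(Z, J) = -42/139 - (4 + Z)**2/139 (M(Z, J) = (42 + (Z + 4)**2)/(-67 - 72) = (42 + (4 + Z)**2)/(-139) = (42 + (4 + Z)**2)*(-1/139) = -42/139 - (4 + Z)**2/139)
-20958 - (c + M(-132, 50)) = -20958 - (7607 + (-42/139 - (4 - 132)**2/139)) = -20958 - (7607 + (-42/139 - 1/139*(-128)**2)) = -20958 - (7607 + (-42/139 - 1/139*16384)) = -20958 - (7607 + (-42/139 - 16384/139)) = -20958 - (7607 - 16426/139) = -20958 - 1*1040947/139 = -20958 - 1040947/139 = -3954109/139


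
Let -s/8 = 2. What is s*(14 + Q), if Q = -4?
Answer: -160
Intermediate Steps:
s = -16 (s = -8*2 = -16)
s*(14 + Q) = -16*(14 - 4) = -16*10 = -160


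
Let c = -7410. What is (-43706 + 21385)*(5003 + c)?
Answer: 53726647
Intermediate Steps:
(-43706 + 21385)*(5003 + c) = (-43706 + 21385)*(5003 - 7410) = -22321*(-2407) = 53726647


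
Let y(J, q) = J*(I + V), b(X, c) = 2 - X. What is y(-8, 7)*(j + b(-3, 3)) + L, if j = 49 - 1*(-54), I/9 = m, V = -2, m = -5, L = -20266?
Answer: 20342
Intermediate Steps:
I = -45 (I = 9*(-5) = -45)
j = 103 (j = 49 + 54 = 103)
y(J, q) = -47*J (y(J, q) = J*(-45 - 2) = J*(-47) = -47*J)
y(-8, 7)*(j + b(-3, 3)) + L = (-47*(-8))*(103 + (2 - 1*(-3))) - 20266 = 376*(103 + (2 + 3)) - 20266 = 376*(103 + 5) - 20266 = 376*108 - 20266 = 40608 - 20266 = 20342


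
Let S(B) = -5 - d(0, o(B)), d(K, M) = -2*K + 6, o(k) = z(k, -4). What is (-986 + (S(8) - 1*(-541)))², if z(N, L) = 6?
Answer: 207936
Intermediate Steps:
o(k) = 6
d(K, M) = 6 - 2*K
S(B) = -11 (S(B) = -5 - (6 - 2*0) = -5 - (6 + 0) = -5 - 1*6 = -5 - 6 = -11)
(-986 + (S(8) - 1*(-541)))² = (-986 + (-11 - 1*(-541)))² = (-986 + (-11 + 541))² = (-986 + 530)² = (-456)² = 207936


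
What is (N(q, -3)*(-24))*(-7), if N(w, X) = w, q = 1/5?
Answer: 168/5 ≈ 33.600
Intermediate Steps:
q = ⅕ ≈ 0.20000
(N(q, -3)*(-24))*(-7) = ((⅕)*(-24))*(-7) = -24/5*(-7) = 168/5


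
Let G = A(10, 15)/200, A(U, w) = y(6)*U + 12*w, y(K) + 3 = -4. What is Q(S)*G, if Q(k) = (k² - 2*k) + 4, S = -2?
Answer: 33/5 ≈ 6.6000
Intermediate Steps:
y(K) = -7 (y(K) = -3 - 4 = -7)
Q(k) = 4 + k² - 2*k
A(U, w) = -7*U + 12*w
G = 11/20 (G = (-7*10 + 12*15)/200 = (-70 + 180)*(1/200) = 110*(1/200) = 11/20 ≈ 0.55000)
Q(S)*G = (4 + (-2)² - 2*(-2))*(11/20) = (4 + 4 + 4)*(11/20) = 12*(11/20) = 33/5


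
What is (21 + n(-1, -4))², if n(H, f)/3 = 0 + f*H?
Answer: 1089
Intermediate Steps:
n(H, f) = 3*H*f (n(H, f) = 3*(0 + f*H) = 3*(0 + H*f) = 3*(H*f) = 3*H*f)
(21 + n(-1, -4))² = (21 + 3*(-1)*(-4))² = (21 + 12)² = 33² = 1089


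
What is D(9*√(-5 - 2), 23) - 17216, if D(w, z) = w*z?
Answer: -17216 + 207*I*√7 ≈ -17216.0 + 547.67*I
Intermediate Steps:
D(9*√(-5 - 2), 23) - 17216 = (9*√(-5 - 2))*23 - 17216 = (9*√(-7))*23 - 17216 = (9*(I*√7))*23 - 17216 = (9*I*√7)*23 - 17216 = 207*I*√7 - 17216 = -17216 + 207*I*√7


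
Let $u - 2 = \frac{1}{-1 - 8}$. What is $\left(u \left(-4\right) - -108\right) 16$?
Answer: $\frac{14464}{9} \approx 1607.1$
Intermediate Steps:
$u = \frac{17}{9}$ ($u = 2 + \frac{1}{-1 - 8} = 2 + \frac{1}{-9} = 2 - \frac{1}{9} = \frac{17}{9} \approx 1.8889$)
$\left(u \left(-4\right) - -108\right) 16 = \left(\frac{17}{9} \left(-4\right) - -108\right) 16 = \left(- \frac{68}{9} + 108\right) 16 = \frac{904}{9} \cdot 16 = \frac{14464}{9}$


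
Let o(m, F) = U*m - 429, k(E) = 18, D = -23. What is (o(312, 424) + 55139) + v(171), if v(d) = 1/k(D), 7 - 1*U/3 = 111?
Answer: -767411/18 ≈ -42634.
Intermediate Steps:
U = -312 (U = 21 - 3*111 = 21 - 333 = -312)
v(d) = 1/18
o(m, F) = -429 - 312*m (o(m, F) = -312*m - 429 = -429 - 312*m)
(o(312, 424) + 55139) + v(171) = ((-429 - 312*312) + 55139) + 1/18 = ((-429 - 97344) + 55139) + 1/18 = (-97773 + 55139) + 1/18 = -42634 + 1/18 = -767411/18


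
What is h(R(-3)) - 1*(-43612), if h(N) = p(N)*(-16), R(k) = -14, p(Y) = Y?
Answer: 43836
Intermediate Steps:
h(N) = -16*N (h(N) = N*(-16) = -16*N)
h(R(-3)) - 1*(-43612) = -16*(-14) - 1*(-43612) = 224 + 43612 = 43836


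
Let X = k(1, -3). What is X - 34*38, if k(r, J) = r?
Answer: -1291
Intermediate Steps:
X = 1
X - 34*38 = 1 - 34*38 = 1 - 1292 = -1291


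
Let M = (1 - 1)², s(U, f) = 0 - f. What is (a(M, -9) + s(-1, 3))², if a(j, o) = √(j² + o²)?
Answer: 36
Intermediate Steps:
s(U, f) = -f
M = 0 (M = 0² = 0)
(a(M, -9) + s(-1, 3))² = (√(0² + (-9)²) - 1*3)² = (√(0 + 81) - 3)² = (√81 - 3)² = (9 - 3)² = 6² = 36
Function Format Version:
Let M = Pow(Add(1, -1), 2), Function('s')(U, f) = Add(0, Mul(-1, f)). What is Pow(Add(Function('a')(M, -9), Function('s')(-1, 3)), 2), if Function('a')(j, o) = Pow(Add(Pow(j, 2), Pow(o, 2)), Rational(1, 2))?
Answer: 36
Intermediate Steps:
Function('s')(U, f) = Mul(-1, f)
M = 0 (M = Pow(0, 2) = 0)
Pow(Add(Function('a')(M, -9), Function('s')(-1, 3)), 2) = Pow(Add(Pow(Add(Pow(0, 2), Pow(-9, 2)), Rational(1, 2)), Mul(-1, 3)), 2) = Pow(Add(Pow(Add(0, 81), Rational(1, 2)), -3), 2) = Pow(Add(Pow(81, Rational(1, 2)), -3), 2) = Pow(Add(9, -3), 2) = Pow(6, 2) = 36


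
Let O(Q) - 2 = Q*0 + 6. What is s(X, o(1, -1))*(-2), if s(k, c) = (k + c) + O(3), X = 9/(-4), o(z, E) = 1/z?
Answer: -27/2 ≈ -13.500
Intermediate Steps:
O(Q) = 8 (O(Q) = 2 + (Q*0 + 6) = 2 + (0 + 6) = 2 + 6 = 8)
X = -9/4 (X = 9*(-¼) = -9/4 ≈ -2.2500)
s(k, c) = 8 + c + k (s(k, c) = (k + c) + 8 = (c + k) + 8 = 8 + c + k)
s(X, o(1, -1))*(-2) = (8 + 1/1 - 9/4)*(-2) = (8 + 1 - 9/4)*(-2) = (27/4)*(-2) = -27/2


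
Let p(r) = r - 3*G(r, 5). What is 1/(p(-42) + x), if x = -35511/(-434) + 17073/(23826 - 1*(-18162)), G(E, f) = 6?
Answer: 433876/9644715 ≈ 0.044986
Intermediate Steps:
p(r) = -18 + r (p(r) = r - 3*6 = r - 18 = -18 + r)
x = 35677275/433876 (x = -35511*(-1/434) + 17073/(23826 + 18162) = 5073/62 + 17073/41988 = 5073/62 + 17073*(1/41988) = 5073/62 + 5691/13996 = 35677275/433876 ≈ 82.229)
1/(p(-42) + x) = 1/((-18 - 42) + 35677275/433876) = 1/(-60 + 35677275/433876) = 1/(9644715/433876) = 433876/9644715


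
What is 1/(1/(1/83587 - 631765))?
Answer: -52807341054/83587 ≈ -6.3177e+5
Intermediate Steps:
1/(1/(1/83587 - 631765)) = 1/(1/(-52807341054/83587)) = 1/(-83587/52807341054) = -52807341054/83587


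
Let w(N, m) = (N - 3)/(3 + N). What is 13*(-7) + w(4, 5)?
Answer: -636/7 ≈ -90.857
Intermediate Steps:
w(N, m) = (-3 + N)/(3 + N)
13*(-7) + w(4, 5) = 13*(-7) + (-3 + 4)/(3 + 4) = -91 + 1/7 = -636/7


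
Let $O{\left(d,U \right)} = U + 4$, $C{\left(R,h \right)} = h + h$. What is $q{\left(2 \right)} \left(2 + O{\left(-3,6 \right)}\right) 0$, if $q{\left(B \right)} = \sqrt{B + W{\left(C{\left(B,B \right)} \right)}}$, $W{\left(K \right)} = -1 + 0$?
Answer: $0$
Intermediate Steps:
$C{\left(R,h \right)} = 2 h$
$W{\left(K \right)} = -1$
$O{\left(d,U \right)} = 4 + U$
$q{\left(B \right)} = \sqrt{-1 + B}$ ($q{\left(B \right)} = \sqrt{B - 1} = \sqrt{-1 + B}$)
$q{\left(2 \right)} \left(2 + O{\left(-3,6 \right)}\right) 0 = \sqrt{-1 + 2} \left(2 + \left(4 + 6\right)\right) 0 = \sqrt{1} \left(2 + 10\right) 0 = 1 \cdot 12 \cdot 0 = 1 \cdot 0 = 0$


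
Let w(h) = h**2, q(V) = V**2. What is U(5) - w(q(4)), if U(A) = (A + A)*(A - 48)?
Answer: -686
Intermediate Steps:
U(A) = 2*A*(-48 + A) (U(A) = (2*A)*(-48 + A) = 2*A*(-48 + A))
U(5) - w(q(4)) = 2*5*(-48 + 5) - (4**2)**2 = 2*5*(-43) - 1*16**2 = -430 - 1*256 = -430 - 256 = -686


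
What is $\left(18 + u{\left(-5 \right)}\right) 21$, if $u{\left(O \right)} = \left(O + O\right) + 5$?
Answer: $273$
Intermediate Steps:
$u{\left(O \right)} = 5 + 2 O$ ($u{\left(O \right)} = 2 O + 5 = 5 + 2 O$)
$\left(18 + u{\left(-5 \right)}\right) 21 = \left(18 + \left(5 + 2 \left(-5\right)\right)\right) 21 = \left(18 + \left(5 - 10\right)\right) 21 = \left(18 - 5\right) 21 = 13 \cdot 21 = 273$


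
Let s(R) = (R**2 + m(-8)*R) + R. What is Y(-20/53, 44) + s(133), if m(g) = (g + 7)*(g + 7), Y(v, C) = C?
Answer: 17999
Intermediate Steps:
m(g) = (7 + g)**2 (m(g) = (7 + g)*(7 + g) = (7 + g)**2)
s(R) = R**2 + 2*R (s(R) = (R**2 + (7 - 8)**2*R) + R = (R**2 + (-1)**2*R) + R = (R**2 + 1*R) + R = (R**2 + R) + R = (R + R**2) + R = R**2 + 2*R)
Y(-20/53, 44) + s(133) = 44 + 133*(2 + 133) = 44 + 133*135 = 44 + 17955 = 17999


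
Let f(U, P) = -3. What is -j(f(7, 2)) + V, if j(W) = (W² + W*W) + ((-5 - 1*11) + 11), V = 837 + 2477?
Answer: 3301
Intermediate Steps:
V = 3314
j(W) = -5 + 2*W² (j(W) = (W² + W²) + ((-5 - 11) + 11) = 2*W² + (-16 + 11) = 2*W² - 5 = -5 + 2*W²)
-j(f(7, 2)) + V = -(-5 + 2*(-3)²) + 3314 = -(-5 + 2*9) + 3314 = -(-5 + 18) + 3314 = -1*13 + 3314 = -13 + 3314 = 3301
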